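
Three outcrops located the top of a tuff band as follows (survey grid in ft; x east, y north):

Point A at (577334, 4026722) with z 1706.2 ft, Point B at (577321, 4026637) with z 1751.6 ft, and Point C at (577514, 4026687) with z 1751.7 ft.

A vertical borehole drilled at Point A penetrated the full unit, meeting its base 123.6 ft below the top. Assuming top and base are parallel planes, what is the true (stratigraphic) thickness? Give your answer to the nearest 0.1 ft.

Two edge vectors: Point A→Point B = (-13, -85, 45.4), Point A→Point C = (180, -35, 45.5).
Normal n = (Point A→Point B) × (Point A→Point C) = (-2278.5, 8763.5, 15755).
So ∂z/∂x = −n_x/n_z = 0.14462 and ∂z/∂y = −n_y/n_z = −0.55624.
|∇z| = √(a²+b²) = 0.57473, so dip δ = arctan(0.57473) = 29.89°.
True thickness = vertical thickness × cos δ = 123.6 × cos 29.89° = 107.2 ft.

107.2 ft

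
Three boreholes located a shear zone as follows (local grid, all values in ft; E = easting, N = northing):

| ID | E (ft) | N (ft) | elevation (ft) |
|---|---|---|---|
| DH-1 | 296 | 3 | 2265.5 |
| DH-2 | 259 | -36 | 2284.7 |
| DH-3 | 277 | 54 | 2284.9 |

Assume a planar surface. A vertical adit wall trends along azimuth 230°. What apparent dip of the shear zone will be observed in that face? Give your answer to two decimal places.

Let the plane be z = a·E + b·N + c.
DH-2−DH-1: −37a − 39b = 19.2;  DH-3−DH-1: −19a + 51b = 19.4.
Solving gives a = −0.66050, b = 0.13432.
Unit vector along 230° is (sin 230°, cos 230°) = (-0.7660, -0.6428).
Slope in that direction = a·(-0.7660) + b·(-0.6428) = 0.41963.
Apparent dip = arctan|0.41963| = 22.76° (true dip is 34.0°, so apparent ≤ true as expected).

22.76°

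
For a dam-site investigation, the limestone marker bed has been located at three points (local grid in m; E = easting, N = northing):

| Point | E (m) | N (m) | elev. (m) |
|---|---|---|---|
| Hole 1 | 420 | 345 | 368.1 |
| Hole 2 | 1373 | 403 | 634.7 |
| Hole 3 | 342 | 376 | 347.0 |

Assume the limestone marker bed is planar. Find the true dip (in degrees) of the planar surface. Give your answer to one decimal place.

Two edge vectors: Hole 1→Hole 2 = (953, 58, 266.6), Hole 1→Hole 3 = (-78, 31, -21.1).
Normal n = (Hole 1→Hole 2) × (Hole 1→Hole 3) = (-9488.4, -686.5, 34067).
So ∂z/∂E = −n_x/n_z = 0.27852 and ∂z/∂N = −n_y/n_z = 0.02015.
Gradient magnitude |∇z| = √(a² + b²) = √(0.07757 + 0.00041) = 0.27925.
True dip = arctan(0.27925) = 15.6°, dipping toward W (azimuth ≈ 266°).

15.6°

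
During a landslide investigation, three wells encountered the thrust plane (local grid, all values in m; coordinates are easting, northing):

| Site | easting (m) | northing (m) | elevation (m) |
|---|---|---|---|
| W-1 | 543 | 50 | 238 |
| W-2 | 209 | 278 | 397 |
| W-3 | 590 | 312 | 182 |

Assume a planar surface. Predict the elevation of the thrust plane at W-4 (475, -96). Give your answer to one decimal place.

Let the plane be z = a·easting + b·northing + c.
W-2−W-1: −334a + 228b = 159;  W-3−W-1: 47a + 262b = −56.
Solving gives a = −0.55410, b = −0.11434.
Then c = 238 − a·543 − b·50 = 544.59.
At (475, -96): z = −263.2 + 11.0 + 544.59 = 292.4 m.

292.4 m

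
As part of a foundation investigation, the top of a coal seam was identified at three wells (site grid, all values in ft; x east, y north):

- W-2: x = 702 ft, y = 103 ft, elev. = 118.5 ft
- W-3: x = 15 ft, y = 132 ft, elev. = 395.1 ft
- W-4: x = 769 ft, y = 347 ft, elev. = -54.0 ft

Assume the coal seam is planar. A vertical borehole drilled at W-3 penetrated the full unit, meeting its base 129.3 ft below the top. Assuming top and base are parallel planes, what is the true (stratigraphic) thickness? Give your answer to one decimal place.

Let the plane be z = a·x + b·y + c.
W-3−W-2: −687a + 29b = 276.6;  W-4−W-2: 67a + 244b = −172.5.
Solving gives a = −0.42751, b = −0.58958.
|∇z| = √(a²+b²) = 0.72826, so dip δ = arctan(0.72826) = 36.06°.
True thickness = vertical thickness × cos δ = 129.3 × cos 36.06° = 104.5 ft.

104.5 ft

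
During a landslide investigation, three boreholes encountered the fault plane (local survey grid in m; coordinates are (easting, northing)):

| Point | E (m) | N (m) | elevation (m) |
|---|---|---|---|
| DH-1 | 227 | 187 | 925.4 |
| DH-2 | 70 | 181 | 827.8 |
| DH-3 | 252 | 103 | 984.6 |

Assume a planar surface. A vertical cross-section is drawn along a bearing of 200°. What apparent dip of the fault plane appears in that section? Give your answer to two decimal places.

14.77°

Let the plane be z = a·E + b·N + c.
DH-2−DH-1: −157a − 6b = −97.6;  DH-3−DH-1: 25a − 84b = 59.2.
Solving gives a = 0.64130, b = −0.51390.
Unit vector along 200° is (sin 200°, cos 200°) = (-0.3420, -0.9397).
Slope in that direction = a·(-0.3420) + b·(-0.9397) = 0.26357.
Apparent dip = arctan|0.26357| = 14.77° (true dip is 39.4°, so apparent ≤ true as expected).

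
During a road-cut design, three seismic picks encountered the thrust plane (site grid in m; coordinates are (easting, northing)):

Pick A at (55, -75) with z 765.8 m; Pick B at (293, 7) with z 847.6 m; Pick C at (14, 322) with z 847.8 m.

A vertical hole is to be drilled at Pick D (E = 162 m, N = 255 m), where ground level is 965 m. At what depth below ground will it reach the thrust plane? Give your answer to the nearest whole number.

94 m

Two edge vectors: Pick A→Pick B = (238, 82, 81.8), Pick A→Pick C = (-41, 397, 82).
Normal n = (Pick A→Pick B) × (Pick A→Pick C) = (-25750.6, -22869.8, 97848).
So ∂z/∂E = −n_x/n_z = 0.26317 and ∂z/∂N = −n_y/n_z = 0.23373.
Intercept c from Pick A: 765.8 − 14.47 + 17.53 = 768.86.
At (162, 255): z_contact = 42.6 + 59.6 + 768.86 = 871.1 m.
Depth below ground = 965 − 871.1 = 94 m.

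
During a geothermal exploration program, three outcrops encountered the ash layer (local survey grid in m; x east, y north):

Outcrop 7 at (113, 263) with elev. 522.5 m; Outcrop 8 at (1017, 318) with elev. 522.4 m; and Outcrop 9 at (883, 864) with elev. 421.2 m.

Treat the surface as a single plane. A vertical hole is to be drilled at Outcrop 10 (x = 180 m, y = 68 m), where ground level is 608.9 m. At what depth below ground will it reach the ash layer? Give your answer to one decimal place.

Two edge vectors: Outcrop 7→Outcrop 8 = (904, 55, -0.1), Outcrop 7→Outcrop 9 = (770, 601, -101.3).
Normal n = (Outcrop 7→Outcrop 8) × (Outcrop 7→Outcrop 9) = (-5511.4, 91498.2, 500954).
So ∂z/∂x = −n_x/n_z = 0.011002 and ∂z/∂y = −n_y/n_z = −0.182648.
Intercept c from Outcrop 7: 522.5 − 1.24 + 48.04 = 569.29.
At (180, 68): z_contact = 1.98 − 12.42 + 569.29 = 558.85 m.
Depth below ground = 608.9 − 558.85 = 50.0 m.

50.0 m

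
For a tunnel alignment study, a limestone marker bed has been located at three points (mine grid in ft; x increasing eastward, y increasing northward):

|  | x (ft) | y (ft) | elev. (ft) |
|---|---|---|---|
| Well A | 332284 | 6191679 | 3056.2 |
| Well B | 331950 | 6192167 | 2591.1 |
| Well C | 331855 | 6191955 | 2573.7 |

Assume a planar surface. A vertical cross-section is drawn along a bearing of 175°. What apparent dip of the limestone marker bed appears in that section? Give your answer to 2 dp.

22.09°

Two edge vectors: Well A→Well B = (-334, 488, -465.1), Well A→Well C = (-429, 276, -482.5).
Normal n = (Well A→Well B) × (Well A→Well C) = (-107092.4, 38372.9, 117168).
So ∂z/∂x = −n_x/n_z = 0.91401 and ∂z/∂y = −n_y/n_z = −0.32750.
Unit vector along 175° is (sin 175°, cos 175°) = (0.0872, -0.9962).
Slope in that direction = a·(0.0872) + b·(-0.9962) = 0.40592.
Apparent dip = arctan|0.40592| = 22.09° (true dip is 44.2°, so apparent ≤ true as expected).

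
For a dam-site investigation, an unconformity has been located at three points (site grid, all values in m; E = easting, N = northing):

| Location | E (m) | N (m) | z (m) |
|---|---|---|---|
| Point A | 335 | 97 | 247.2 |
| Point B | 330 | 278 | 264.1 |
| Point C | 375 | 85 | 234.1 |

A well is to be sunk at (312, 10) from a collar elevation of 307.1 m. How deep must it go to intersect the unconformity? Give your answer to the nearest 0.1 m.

60.4 m

Two edge vectors: Point A→Point B = (-5, 181, 16.9), Point A→Point C = (40, -12, -13.1).
Normal n = (Point A→Point B) × (Point A→Point C) = (-2168.3, 610.5, -7180).
So ∂z/∂E = −n_x/n_z = −0.30199 and ∂z/∂N = −n_y/n_z = 0.08503.
Intercept c from Point A: 247.2 + 101.17 − 8.25 = 340.12.
At (312, 10): z_contact = −94.22 + 0.85 + 340.12 = 246.75 m.
Depth below ground = 307.1 − 246.75 = 60.4 m.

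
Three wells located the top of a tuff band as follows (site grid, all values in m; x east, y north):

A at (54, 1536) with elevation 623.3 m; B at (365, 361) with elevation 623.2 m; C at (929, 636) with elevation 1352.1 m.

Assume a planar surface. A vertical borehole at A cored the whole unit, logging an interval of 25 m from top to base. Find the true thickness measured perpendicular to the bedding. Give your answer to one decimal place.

Two edge vectors: A→B = (311, -1175, -0.1), A→C = (875, -900, 728.8).
Normal n = (A→B) × (A→C) = (-856430, -226744.3, 748225).
So ∂z/∂x = −n_x/n_z = 1.14462 and ∂z/∂y = −n_y/n_z = 0.30304.
|∇z| = √(a²+b²) = 1.18405, so dip δ = arctan(1.18405) = 49.82°.
True thickness = vertical thickness × cos δ = 25 × cos 49.82° = 16.1 m.

16.1 m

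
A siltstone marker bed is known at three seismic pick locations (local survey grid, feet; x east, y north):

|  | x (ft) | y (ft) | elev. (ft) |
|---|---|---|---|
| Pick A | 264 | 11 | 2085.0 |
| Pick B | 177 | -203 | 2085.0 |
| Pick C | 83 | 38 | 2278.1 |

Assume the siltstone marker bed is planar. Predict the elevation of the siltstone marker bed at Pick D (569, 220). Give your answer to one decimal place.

1863.7 ft

Two edge vectors: Pick A→Pick B = (-87, -214, 0), Pick A→Pick C = (-181, 27, 193.1).
Normal n = (Pick A→Pick B) × (Pick A→Pick C) = (-41323.4, 16799.7, -41083).
So ∂z/∂x = −n_x/n_z = −1.00585 and ∂z/∂y = −n_y/n_z = 0.40892.
Intercept c from Pick A: 2085 + 265.54 − 4.50 = 2346.05.
At (569, 220): z = −572.3 + 90.0 + 2346.05 = 1863.7 ft.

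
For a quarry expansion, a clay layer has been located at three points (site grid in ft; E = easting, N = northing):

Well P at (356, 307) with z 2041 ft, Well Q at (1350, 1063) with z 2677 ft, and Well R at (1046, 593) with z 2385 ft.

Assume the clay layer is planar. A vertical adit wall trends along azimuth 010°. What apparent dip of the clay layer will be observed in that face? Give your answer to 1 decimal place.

24.7°

Let the plane be z = a·E + b·N + c.
Well Q−Well P: 994a + 756b = 636;  Well R−Well P: 690a + 286b = 344.
Solving gives a = 0.32933, b = 0.40826.
Unit vector along 010° is (sin 10°, cos 10°) = (0.1736, 0.9848).
Slope in that direction = a·(0.1736) + b·(0.9848) = 0.45925.
Apparent dip = arctan|0.45925| = 24.7° (true dip is 27.7°, so apparent ≤ true as expected).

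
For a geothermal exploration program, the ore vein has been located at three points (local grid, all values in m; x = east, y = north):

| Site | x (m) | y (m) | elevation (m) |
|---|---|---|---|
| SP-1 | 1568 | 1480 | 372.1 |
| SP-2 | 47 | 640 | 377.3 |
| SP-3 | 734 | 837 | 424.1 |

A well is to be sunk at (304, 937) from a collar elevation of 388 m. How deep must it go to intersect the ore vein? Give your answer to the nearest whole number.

Let the plane be z = a·x + b·y + c.
SP-2−SP-1: −1521a − 840b = 5.2;  SP-3−SP-1: −834a − 643b = 52.
Solving gives a = 0.14539, b = −0.26944.
Then c = 372.1 − a·1568 − b·1480 = 542.91.
At (304, 937): z_contact = 44.2 − 252.5 + 542.91 = 334.6 m.
Depth below ground = 388 − 334.6 = 53 m.

53 m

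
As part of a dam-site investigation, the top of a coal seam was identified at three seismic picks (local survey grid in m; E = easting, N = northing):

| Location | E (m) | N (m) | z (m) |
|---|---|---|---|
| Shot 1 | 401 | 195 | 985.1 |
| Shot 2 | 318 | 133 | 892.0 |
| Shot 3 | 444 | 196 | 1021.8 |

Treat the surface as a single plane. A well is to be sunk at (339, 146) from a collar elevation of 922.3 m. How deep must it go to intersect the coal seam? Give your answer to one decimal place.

Two edge vectors: Shot 1→Shot 2 = (-83, -62, -93.1), Shot 1→Shot 3 = (43, 1, 36.7).
Normal n = (Shot 1→Shot 2) × (Shot 1→Shot 3) = (-2182.3, -957.2, 2583).
So ∂z/∂E = −n_x/n_z = 0.84487 and ∂z/∂N = −n_y/n_z = 0.37058.
Intercept c from Shot 1: 985.1 − 338.79 − 72.26 = 574.04.
At (339, 146): z_contact = 286.41 + 54.10 + 574.04 = 914.56 m.
Depth below ground = 922.3 − 914.56 = 7.7 m.

7.7 m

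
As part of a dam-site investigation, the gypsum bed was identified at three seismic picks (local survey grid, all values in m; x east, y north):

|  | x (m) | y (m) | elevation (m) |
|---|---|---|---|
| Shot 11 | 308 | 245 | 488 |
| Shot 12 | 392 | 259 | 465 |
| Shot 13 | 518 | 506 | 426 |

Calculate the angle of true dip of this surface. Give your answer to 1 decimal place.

15.2°

Let the plane be z = a·x + b·y + c.
Shot 12−Shot 11: 84a + 14b = −23;  Shot 13−Shot 11: 210a + 261b = −62.
Solving gives a = −0.27049, b = −0.01991.
Gradient magnitude |∇z| = √(a² + b²) = √(0.07317 + 0.00040) = 0.27122.
True dip = arctan(0.27122) = 15.2°, dipping toward E (azimuth ≈ 086°).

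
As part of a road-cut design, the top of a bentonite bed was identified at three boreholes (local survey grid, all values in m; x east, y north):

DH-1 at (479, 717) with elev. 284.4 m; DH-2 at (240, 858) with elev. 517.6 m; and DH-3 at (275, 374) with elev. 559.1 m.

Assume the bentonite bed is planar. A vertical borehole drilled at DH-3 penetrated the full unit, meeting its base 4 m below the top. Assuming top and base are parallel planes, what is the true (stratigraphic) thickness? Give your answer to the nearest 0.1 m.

Let the plane be z = a·x + b·y + c.
DH-2−DH-1: −239a + 141b = 233.2;  DH-3−DH-1: −204a − 343b = 274.7.
Solving gives a = −1.07205, b = −0.16327.
|∇z| = √(a²+b²) = 1.08441, so dip δ = arctan(1.08441) = 47.32°.
True thickness = vertical thickness × cos δ = 4 × cos 47.32° = 2.7 m.

2.7 m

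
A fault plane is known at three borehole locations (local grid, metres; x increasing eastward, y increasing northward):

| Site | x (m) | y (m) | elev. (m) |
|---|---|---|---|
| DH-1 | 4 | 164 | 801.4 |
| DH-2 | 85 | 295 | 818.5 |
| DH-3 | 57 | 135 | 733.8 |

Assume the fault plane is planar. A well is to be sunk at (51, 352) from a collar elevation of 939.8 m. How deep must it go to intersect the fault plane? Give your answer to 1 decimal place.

51.6 m

Two edge vectors: DH-1→DH-2 = (81, 131, 17.1), DH-1→DH-3 = (53, -29, -67.6).
Normal n = (DH-1→DH-2) × (DH-1→DH-3) = (-8359.7, 6381.9, -9292).
So ∂z/∂x = −n_x/n_z = −0.89967 and ∂z/∂y = −n_y/n_z = 0.68682.
Intercept c from DH-1: 801.4 + 3.60 − 112.64 = 692.36.
At (51, 352): z_contact = −45.88 + 241.76 + 692.36 = 888.24 m.
Depth below ground = 939.8 − 888.24 = 51.6 m.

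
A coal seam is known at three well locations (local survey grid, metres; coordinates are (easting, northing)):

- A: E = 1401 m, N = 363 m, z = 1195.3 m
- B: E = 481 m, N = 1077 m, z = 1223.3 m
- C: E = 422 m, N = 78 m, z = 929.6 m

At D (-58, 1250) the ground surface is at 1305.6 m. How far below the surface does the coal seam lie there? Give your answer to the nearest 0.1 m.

Two edge vectors: A→B = (-920, 714, 28), A→C = (-979, -285, -265.7).
Normal n = (A→B) × (A→C) = (-181729.8, -271856, 961206).
So ∂z/∂E = −n_x/n_z = 0.189064 and ∂z/∂N = −n_y/n_z = 0.282828.
Intercept c from A: 1195.3 − 264.88 − 102.67 = 827.75.
At (-58, 1250): z_contact = −10.97 + 353.54 + 827.75 = 1170.32 m.
Depth below ground = 1305.6 − 1170.32 = 135.3 m.

135.3 m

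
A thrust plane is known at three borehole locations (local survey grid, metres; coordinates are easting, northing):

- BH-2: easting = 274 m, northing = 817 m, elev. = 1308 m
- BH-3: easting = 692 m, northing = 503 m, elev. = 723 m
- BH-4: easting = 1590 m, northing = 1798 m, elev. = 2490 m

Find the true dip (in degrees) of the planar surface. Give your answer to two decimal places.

Let the plane be z = a·easting + b·northing + c.
BH-3−BH-2: 418a − 314b = −585;  BH-4−BH-2: 1316a + 981b = 1182.
Solving gives a = −0.24625, b = 1.53524.
Gradient magnitude |∇z| = √(a² + b²) = √(0.06064 + 2.35696) = 1.55487.
True dip = arctan(1.55487) = 57.25°, dipping toward S (azimuth ≈ 171°).

57.25°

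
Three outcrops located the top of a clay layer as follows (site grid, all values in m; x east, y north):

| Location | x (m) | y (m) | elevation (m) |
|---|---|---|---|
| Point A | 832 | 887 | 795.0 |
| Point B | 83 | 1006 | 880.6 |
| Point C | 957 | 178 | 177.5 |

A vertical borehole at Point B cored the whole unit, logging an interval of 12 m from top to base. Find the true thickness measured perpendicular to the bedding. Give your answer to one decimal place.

Let the plane be z = a·x + b·y + c.
Point B−Point A: −749a + 119b = 85.6;  Point C−Point A: 125a − 709b = −617.5.
Solving gives a = 0.02478, b = 0.87531.
|∇z| = √(a²+b²) = 0.87567, so dip δ = arctan(0.87567) = 41.21°.
True thickness = vertical thickness × cos δ = 12 × cos 41.21° = 9.0 m.

9.0 m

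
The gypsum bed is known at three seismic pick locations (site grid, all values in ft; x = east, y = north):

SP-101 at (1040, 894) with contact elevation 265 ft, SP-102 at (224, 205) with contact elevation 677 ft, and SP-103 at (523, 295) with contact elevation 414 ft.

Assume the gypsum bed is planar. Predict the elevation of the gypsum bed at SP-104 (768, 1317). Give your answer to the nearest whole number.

852 ft

Let the plane be z = a·x + b·y + c.
SP-102−SP-101: −816a − 689b = 412;  SP-103−SP-101: −517a − 599b = 149.
Solving gives a = −1.08717, b = 0.68959.
Then c = 265 − a·1040 − b·894 = 779.16.
At (768, 1317): z = −834.9 + 908.2 + 779.16 = 852.4 ft.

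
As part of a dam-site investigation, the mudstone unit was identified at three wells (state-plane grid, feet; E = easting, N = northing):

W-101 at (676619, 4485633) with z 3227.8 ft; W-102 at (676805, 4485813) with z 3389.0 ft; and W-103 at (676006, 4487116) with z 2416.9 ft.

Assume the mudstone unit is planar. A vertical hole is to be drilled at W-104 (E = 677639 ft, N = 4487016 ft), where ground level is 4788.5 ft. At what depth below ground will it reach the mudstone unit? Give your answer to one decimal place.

Two edge vectors: W-101→W-102 = (186, 180, 161.2), W-101→W-103 = (-613, 1483, -810.9).
Normal n = (W-101→W-102) × (W-101→W-103) = (-385021.6, 52011.8, 386178).
So ∂z/∂E = −n_x/n_z = 0.997005526 and ∂z/∂N = −n_y/n_z = −0.134683488.
Intercept c from W-101: 3227.8 − 674592.88 + 604140.70 = −67224.38.
At (677639, 4487016): z_contact = 675609.83 − 604326.97 − 67224.38 = 4058.48 ft.
Depth below ground = 4788.5 − 4058.48 = 730.0 ft.

730.0 ft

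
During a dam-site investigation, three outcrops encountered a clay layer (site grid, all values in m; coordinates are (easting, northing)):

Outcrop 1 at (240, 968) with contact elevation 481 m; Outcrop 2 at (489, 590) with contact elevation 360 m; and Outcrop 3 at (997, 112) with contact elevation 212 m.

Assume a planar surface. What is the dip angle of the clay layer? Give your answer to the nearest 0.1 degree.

Two edge vectors: Outcrop 1→Outcrop 2 = (249, -378, -121), Outcrop 1→Outcrop 3 = (757, -856, -269).
Normal n = (Outcrop 1→Outcrop 2) × (Outcrop 1→Outcrop 3) = (-1894, -24616, 73002).
So ∂z/∂E = −n_x/n_z = 0.02594 and ∂z/∂N = −n_y/n_z = 0.33720.
Gradient magnitude |∇z| = √(a² + b²) = √(0.00067 + 0.11370) = 0.33819.
True dip = arctan(0.33819) = 18.7°, dipping toward S (azimuth ≈ 184°).

18.7°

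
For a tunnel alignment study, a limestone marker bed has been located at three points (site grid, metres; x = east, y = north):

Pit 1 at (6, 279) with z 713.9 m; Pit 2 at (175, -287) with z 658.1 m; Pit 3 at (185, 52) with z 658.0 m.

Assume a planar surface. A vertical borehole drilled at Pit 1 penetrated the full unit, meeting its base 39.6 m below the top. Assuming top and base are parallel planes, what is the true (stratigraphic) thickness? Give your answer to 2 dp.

Let the plane be z = a·x + b·y + c.
Pit 2−Pit 1: 169a − 566b = −55.8;  Pit 3−Pit 1: 179a − 227b = −55.9.
Solving gives a = −0.30139, b = 0.00860.
|∇z| = √(a²+b²) = 0.30151, so dip δ = arctan(0.30151) = 16.78°.
True thickness = vertical thickness × cos δ = 39.6 × cos 16.78° = 37.91 m.

37.91 m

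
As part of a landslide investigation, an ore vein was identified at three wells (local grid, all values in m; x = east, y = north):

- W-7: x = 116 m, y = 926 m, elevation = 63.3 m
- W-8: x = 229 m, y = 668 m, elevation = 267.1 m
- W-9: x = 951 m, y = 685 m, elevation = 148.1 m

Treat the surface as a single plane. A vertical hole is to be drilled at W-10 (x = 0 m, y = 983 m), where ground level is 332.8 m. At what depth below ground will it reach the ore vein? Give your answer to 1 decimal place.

Let the plane be z = a·x + b·y + c.
W-8−W-7: 113a − 258b = 203.8;  W-9−W-7: 835a − 241b = 84.8.
Solving gives a = −0.14473, b = −0.85331.
Then c = 63.3 − a·116 − b·926 = 870.25.
At (0, 983): z_contact = 0.00 − 838.80 + 870.25 = 31.45 m.
Depth below ground = 332.8 − 31.45 = 301.4 m.

301.4 m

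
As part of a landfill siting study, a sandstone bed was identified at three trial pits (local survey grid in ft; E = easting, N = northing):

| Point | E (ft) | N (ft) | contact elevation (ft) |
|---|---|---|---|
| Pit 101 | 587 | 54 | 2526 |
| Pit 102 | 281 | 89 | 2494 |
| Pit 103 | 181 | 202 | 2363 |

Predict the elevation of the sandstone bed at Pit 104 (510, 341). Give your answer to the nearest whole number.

Let the plane be z = a·E + b·N + c.
Pit 102−Pit 101: −306a + 35b = −32;  Pit 103−Pit 101: −406a + 148b = −163.
Solving gives a = −0.03118, b = −1.18688.
Then c = 2526 − a·587 − b·54 = 2608.39.
At (510, 341): z = −15.9 − 404.7 + 2608.39 = 2187.8 ft.

2188 ft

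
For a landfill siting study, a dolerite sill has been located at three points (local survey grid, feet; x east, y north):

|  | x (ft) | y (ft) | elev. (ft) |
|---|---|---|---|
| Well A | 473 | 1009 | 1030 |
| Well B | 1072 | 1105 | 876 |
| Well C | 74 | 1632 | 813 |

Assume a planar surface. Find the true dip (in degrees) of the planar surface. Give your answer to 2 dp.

26.55°

Two edge vectors: Well A→Well B = (599, 96, -154), Well A→Well C = (-399, 623, -217).
Normal n = (Well A→Well B) × (Well A→Well C) = (75110, 191429, 411481).
So ∂z/∂x = −n_x/n_z = −0.18254 and ∂z/∂y = −n_y/n_z = −0.46522.
Gradient magnitude |∇z| = √(a² + b²) = √(0.03332 + 0.21643) = 0.49975.
True dip = arctan(0.49975) = 26.55°, dipping toward NNE (azimuth ≈ 021°).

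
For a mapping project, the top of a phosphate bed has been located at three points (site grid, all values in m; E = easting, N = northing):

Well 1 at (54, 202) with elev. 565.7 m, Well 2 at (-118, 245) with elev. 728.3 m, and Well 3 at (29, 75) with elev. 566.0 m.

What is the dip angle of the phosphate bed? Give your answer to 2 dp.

42.56°

Let the plane be z = a·E + b·N + c.
Well 2−Well 1: −172a + 43b = 162.6;  Well 3−Well 1: −25a − 127b = 0.3.
Solving gives a = −0.90157, b = 0.17511.
Gradient magnitude |∇z| = √(a² + b²) = √(0.81283 + 0.03066) = 0.91842.
True dip = arctan(0.91842) = 42.56°, dipping toward E (azimuth ≈ 101°).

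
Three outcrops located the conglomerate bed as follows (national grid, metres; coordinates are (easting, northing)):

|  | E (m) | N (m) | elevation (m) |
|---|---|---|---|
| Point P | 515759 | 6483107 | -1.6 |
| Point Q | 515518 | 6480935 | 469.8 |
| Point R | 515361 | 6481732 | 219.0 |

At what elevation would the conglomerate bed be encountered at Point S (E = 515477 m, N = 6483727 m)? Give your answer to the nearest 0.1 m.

Let the plane be z = a·E + b·N + c.
Point Q−Point P: −241a − 2172b = 471.4;  Point R−Point P: −398a − 1375b = 220.6.
Solving gives a = 0.317084646, b = −0.252217956.
Then c = -1.6 − a·515759 − b·6483107 = 1471615.13.
At (515477, 6483727): z = 163449.8 − 1635312.4 + 1471615.13 = -247.4 m.

-247.4 m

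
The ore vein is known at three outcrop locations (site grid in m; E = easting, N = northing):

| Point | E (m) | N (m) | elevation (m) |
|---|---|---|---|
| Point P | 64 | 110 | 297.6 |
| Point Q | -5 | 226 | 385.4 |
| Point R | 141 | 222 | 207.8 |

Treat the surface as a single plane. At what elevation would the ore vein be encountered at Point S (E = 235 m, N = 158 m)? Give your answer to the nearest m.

91 m

Two edge vectors: Point P→Point Q = (-69, 116, 87.8), Point P→Point R = (77, 112, -89.8).
Normal n = (Point P→Point Q) × (Point P→Point R) = (-20250.4, 564.4, -16660).
So ∂z/∂E = −n_x/n_z = −1.21551 and ∂z/∂N = −n_y/n_z = 0.03388.
Intercept c from Point P: 297.6 + 77.79 − 3.73 = 371.67.
At (235, 158): z = −285.6 + 5.4 + 371.67 = 91.4 m.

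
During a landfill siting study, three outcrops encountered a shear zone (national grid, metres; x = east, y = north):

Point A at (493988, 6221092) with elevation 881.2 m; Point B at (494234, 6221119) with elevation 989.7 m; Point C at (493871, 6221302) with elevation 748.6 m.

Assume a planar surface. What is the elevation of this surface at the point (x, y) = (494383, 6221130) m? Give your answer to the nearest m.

1057 m

Let the plane be z = a·x + b·y + c.
Point B−Point A: 246a + 27b = 108.5;  Point C−Point A: −117a + 210b = −132.6.
Solving gives a = 0.48095004, b = −0.36347069.
Then c = 881.2 − a·493988 − b·6221092 = 2024482.28.
At (494383, 6221130): z = 237773.5 − 2261198.4 + 2024482.28 = 1057.4 m.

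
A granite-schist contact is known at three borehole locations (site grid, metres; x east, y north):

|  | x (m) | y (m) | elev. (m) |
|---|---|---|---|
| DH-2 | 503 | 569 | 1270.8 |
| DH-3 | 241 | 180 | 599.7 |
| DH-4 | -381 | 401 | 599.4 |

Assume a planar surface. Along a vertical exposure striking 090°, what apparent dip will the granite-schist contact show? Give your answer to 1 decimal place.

Let the plane be z = a·x + b·y + c.
DH-3−DH-2: −262a − 389b = −671.1;  DH-4−DH-2: −884a − 168b = −671.4.
Solving gives a = 0.49500, b = 1.39180.
Unit vector along 090° is (sin 90°, cos 90°) = (1.0000, 0.0000).
Slope in that direction = a·(1.0000) + b·(0.0000) = 0.49500.
Apparent dip = arctan|0.49500| = 26.3° (true dip is 55.9°, so apparent ≤ true as expected).

26.3°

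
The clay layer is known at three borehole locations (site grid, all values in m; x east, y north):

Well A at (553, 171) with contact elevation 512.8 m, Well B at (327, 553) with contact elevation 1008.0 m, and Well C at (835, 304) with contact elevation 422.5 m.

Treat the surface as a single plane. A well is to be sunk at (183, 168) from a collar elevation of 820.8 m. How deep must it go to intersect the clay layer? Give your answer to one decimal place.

Let the plane be z = a·x + b·y + c.
Well B−Well A: −226a + 382b = 495.2;  Well C−Well A: 282a + 133b = −90.3.
Solving gives a = −0.72837, b = 0.86541.
Then c = 512.8 − a·553 − b·171 = 767.60.
At (183, 168): z_contact = −133.29 + 145.39 + 767.60 = 779.70 m.
Depth below ground = 820.8 − 779.70 = 41.1 m.

41.1 m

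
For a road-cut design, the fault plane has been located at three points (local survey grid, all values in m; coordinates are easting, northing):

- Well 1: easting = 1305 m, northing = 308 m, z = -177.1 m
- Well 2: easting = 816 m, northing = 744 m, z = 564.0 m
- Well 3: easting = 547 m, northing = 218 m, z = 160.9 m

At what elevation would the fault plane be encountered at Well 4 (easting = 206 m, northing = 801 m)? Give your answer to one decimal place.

Two edge vectors: Well 1→Well 2 = (-489, 436, 741.1), Well 1→Well 3 = (-758, -90, 338).
Normal n = (Well 1→Well 2) × (Well 1→Well 3) = (214067, -396471.8, 374498).
So ∂z/∂easting = −n_x/n_z = −0.571611 and ∂z/∂northing = −n_y/n_z = 1.058675.
Intercept c from Well 1: -177.1 + 745.95 − 326.07 = 242.78.
At (206, 801): z = −117.8 + 848.0 + 242.78 = 973.0 m.

973.0 m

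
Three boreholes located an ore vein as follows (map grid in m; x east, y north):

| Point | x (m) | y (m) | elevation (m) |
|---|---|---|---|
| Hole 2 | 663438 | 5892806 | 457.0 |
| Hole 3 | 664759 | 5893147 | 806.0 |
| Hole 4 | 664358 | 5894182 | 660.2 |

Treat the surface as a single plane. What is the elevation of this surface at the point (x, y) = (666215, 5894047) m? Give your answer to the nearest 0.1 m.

Two edge vectors: Hole 2→Hole 3 = (1321, 341, 349), Hole 2→Hole 4 = (920, 1376, 203.2).
Normal n = (Hole 2→Hole 3) × (Hole 2→Hole 4) = (-410932.8, 52652.8, 1503976).
So ∂z/∂x = −n_x/n_z = 0.273230956 and ∂z/∂y = −n_y/n_z = −0.035009069.
Intercept c from Hole 2: 457 − 181271.80 + 206301.65 = 25486.85.
At (666215, 5894047): z = 182030.6 − 206345.1 + 25486.85 = 1172.3 m.

1172.3 m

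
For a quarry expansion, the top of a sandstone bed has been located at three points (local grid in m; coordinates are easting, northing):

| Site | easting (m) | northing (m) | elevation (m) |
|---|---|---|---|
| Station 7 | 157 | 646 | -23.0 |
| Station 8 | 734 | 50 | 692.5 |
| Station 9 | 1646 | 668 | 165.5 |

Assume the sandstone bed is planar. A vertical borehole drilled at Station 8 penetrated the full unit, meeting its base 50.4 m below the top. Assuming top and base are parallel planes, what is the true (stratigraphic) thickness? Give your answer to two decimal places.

34.38 m

Let the plane be z = a·easting + b·northing + c.
Station 8−Station 7: 577a − 596b = 715.5;  Station 9−Station 7: 1489a + 22b = 188.5.
Solving gives a = 0.14230, b = −1.06274.
|∇z| = √(a²+b²) = 1.07223, so dip δ = arctan(1.07223) = 47.00°.
True thickness = vertical thickness × cos δ = 50.4 × cos 47.00° = 34.38 m.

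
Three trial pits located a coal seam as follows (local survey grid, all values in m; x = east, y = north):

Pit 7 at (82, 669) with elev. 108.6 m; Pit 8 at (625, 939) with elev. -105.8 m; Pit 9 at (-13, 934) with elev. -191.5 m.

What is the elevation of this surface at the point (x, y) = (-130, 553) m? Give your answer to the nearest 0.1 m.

Two edge vectors: Pit 7→Pit 8 = (543, 270, -214.4), Pit 7→Pit 9 = (-95, 265, -300.1).
Normal n = (Pit 7→Pit 8) × (Pit 7→Pit 9) = (-24211, 183322.3, 169545).
So ∂z/∂x = −n_x/n_z = 0.14280 and ∂z/∂y = −n_y/n_z = −1.08126.
Intercept c from Pit 7: 108.6 − 11.71 + 723.36 = 820.25.
At (-130, 553): z = −18.6 − 597.9 + 820.25 = 203.8 m.

203.8 m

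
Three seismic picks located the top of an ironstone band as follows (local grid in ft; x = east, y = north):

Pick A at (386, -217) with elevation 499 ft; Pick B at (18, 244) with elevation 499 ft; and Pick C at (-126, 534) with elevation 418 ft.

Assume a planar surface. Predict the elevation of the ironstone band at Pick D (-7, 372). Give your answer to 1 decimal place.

Let the plane be z = a·x + b·y + c.
Pick B−Pick A: −368a + 461b = 0;  Pick C−Pick A: −512a + 751b = −81.
Solving gives a = −0.92575, b = −0.73899.
Then c = 499 − a·386 − b·-217 = 695.98.
At (-7, 372): z = 6.5 − 274.9 + 695.98 = 427.6 ft.

427.6 ft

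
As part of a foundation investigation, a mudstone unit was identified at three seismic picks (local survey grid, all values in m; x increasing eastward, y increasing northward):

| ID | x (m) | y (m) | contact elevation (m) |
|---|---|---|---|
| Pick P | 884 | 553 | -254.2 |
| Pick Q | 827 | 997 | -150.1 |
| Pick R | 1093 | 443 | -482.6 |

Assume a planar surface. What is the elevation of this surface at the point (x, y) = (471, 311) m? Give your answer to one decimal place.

150.7 m

Let the plane be z = a·x + b·y + c.
Pick Q−Pick P: −57a + 444b = 104.1;  Pick R−Pick P: 209a − 110b = −228.4.
Solving gives a = −1.039671, b = 0.100988.
Then c = -254.2 − a·884 − b·553 = 609.02.
At (471, 311): z = −489.7 + 31.4 + 609.02 = 150.7 m.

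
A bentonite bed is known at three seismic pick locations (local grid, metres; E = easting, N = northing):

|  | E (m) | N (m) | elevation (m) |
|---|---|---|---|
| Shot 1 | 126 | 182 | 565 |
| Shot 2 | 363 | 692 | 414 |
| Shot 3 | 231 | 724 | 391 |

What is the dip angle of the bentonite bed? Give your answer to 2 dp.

19.35°

Let the plane be z = a·E + b·N + c.
Shot 2−Shot 1: 237a + 510b = −151;  Shot 3−Shot 1: 105a + 542b = −174.
Solving gives a = 0.09209, b = −0.33887.
Gradient magnitude |∇z| = √(a² + b²) = √(0.00848 + 0.11484) = 0.35116.
True dip = arctan(0.35116) = 19.35°, dipping toward NNW (azimuth ≈ 345°).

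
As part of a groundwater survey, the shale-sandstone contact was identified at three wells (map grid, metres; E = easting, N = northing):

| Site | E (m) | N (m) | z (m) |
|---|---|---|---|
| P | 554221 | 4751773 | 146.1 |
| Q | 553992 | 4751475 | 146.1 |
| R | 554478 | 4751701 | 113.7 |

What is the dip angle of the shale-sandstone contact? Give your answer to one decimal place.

7.5°

Let the plane be z = a·E + b·N + c.
Q−P: −229a − 298b = 0;  R−P: 257a − 72b = −32.4.
Solving gives a = −0.10374, b = 0.07972.
Gradient magnitude |∇z| = √(a² + b²) = √(0.01076 + 0.00635) = 0.13083.
True dip = arctan(0.13083) = 7.5°, dipping toward SE (azimuth ≈ 128°).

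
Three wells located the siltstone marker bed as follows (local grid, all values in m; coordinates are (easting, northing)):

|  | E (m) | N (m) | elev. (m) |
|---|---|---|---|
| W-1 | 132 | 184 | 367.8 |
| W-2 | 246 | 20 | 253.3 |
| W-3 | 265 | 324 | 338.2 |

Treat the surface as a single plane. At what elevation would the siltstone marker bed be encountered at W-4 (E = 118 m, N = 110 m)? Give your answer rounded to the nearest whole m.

Two edge vectors: W-1→W-2 = (114, -164, -114.5), W-1→W-3 = (133, 140, -29.6).
Normal n = (W-1→W-2) × (W-1→W-3) = (20884.4, -11854.1, 37772).
So ∂z/∂E = −n_x/n_z = −0.55291 and ∂z/∂N = −n_y/n_z = 0.31383.
Intercept c from W-1: 367.8 + 72.98 − 57.75 = 383.04.
At (118, 110): z = −65.2 + 34.5 + 383.04 = 352.3 m.

352 m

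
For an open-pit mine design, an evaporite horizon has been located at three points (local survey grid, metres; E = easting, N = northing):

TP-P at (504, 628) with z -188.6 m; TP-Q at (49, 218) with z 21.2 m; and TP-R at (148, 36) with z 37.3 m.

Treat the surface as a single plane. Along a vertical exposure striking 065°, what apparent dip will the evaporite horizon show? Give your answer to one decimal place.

18.2°

Two edge vectors: TP-P→TP-Q = (-455, -410, 209.8), TP-P→TP-R = (-356, -592, 225.9).
Normal n = (TP-P→TP-Q) × (TP-P→TP-R) = (31582.6, 28095.7, 123400).
So ∂z/∂E = −n_x/n_z = −0.25594 and ∂z/∂N = −n_y/n_z = −0.22768.
Unit vector along 065° is (sin 65°, cos 65°) = (0.9063, 0.4226).
Slope in that direction = a·(0.9063) + b·(0.4226) = −0.32818.
Apparent dip = arctan|0.32818| = 18.2° (true dip is 18.9°, so apparent ≤ true as expected).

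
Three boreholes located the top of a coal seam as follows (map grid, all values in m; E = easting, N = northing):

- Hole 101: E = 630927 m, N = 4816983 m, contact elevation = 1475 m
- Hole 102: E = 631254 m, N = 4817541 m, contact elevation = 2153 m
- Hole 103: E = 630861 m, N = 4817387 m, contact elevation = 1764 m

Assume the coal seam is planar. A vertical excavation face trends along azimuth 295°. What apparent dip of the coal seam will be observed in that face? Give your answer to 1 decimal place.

Two edge vectors: Hole 101→Hole 102 = (327, 558, 678), Hole 101→Hole 103 = (-66, 404, 289).
Normal n = (Hole 101→Hole 102) × (Hole 101→Hole 103) = (-112650, -139251, 168936).
So ∂z/∂E = −n_x/n_z = 0.66682 and ∂z/∂N = −n_y/n_z = 0.82428.
Unit vector along 295° is (sin 295°, cos 295°) = (-0.9063, 0.4226).
Slope in that direction = a·(-0.9063) + b·(0.4226) = −0.25599.
Apparent dip = arctan|0.25599| = 14.4° (true dip is 46.7°, so apparent ≤ true as expected).

14.4°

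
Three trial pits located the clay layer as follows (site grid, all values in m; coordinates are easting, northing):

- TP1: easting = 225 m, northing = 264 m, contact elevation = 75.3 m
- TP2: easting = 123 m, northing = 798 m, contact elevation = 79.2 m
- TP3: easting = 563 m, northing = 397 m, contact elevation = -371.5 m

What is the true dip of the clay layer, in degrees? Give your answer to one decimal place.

Let the plane be z = a·easting + b·northing + c.
TP2−TP1: −102a + 534b = 3.9;  TP3−TP1: 338a + 133b = −446.8.
Solving gives a = −1.23216, b = −0.22805.
Gradient magnitude |∇z| = √(a² + b²) = √(1.51821 + 0.05201) = 1.25308.
True dip = arctan(1.25308) = 51.4°, dipping toward E (azimuth ≈ 080°).

51.4°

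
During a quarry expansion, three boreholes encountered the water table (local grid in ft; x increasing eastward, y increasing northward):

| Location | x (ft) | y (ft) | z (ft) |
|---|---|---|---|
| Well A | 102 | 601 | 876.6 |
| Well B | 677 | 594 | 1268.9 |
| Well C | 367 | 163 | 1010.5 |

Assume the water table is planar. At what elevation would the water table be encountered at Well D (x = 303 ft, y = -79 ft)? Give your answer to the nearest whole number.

Two edge vectors: Well A→Well B = (575, -7, 392.3), Well A→Well C = (265, -438, 133.9).
Normal n = (Well A→Well B) × (Well A→Well C) = (170890.1, 26967, -249995).
So ∂z/∂x = −n_x/n_z = 0.68357 and ∂z/∂y = −n_y/n_z = 0.10787.
Intercept c from Well A: 876.6 − 69.72 − 64.83 = 742.05.
At (303, -79): z = 207.1 − 8.5 + 742.05 = 940.6 ft.

941 ft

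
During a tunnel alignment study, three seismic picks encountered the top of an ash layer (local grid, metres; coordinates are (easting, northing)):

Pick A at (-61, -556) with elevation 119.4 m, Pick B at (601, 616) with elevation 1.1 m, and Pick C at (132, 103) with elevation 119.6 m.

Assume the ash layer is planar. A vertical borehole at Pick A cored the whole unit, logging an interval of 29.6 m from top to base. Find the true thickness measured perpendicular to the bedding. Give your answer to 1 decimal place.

Two edge vectors: Pick A→Pick B = (662, 1172, -118.3), Pick A→Pick C = (193, 659, 0.2).
Normal n = (Pick A→Pick B) × (Pick A→Pick C) = (78194.1, -22964.3, 210062).
So ∂z/∂E = −n_x/n_z = −0.37224 and ∂z/∂N = −n_y/n_z = 0.10932.
|∇z| = √(a²+b²) = 0.38796, so dip δ = arctan(0.38796) = 21.20°.
True thickness = vertical thickness × cos δ = 29.6 × cos 21.20° = 27.6 m.

27.6 m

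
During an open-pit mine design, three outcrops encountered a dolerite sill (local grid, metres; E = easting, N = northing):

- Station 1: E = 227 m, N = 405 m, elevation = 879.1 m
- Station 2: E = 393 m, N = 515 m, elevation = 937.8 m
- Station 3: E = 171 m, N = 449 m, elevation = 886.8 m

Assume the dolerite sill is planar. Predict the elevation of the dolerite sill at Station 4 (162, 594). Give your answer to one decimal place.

934.8 m

Let the plane be z = a·E + b·N + c.
Station 2−Station 1: 166a + 110b = 58.7;  Station 3−Station 1: −56a + 44b = 7.7.
Solving gives a = 0.12892, b = 0.33908.
Then c = 879.1 − a·227 − b·405 = 712.51.
At (162, 594): z = 20.9 + 201.4 + 712.51 = 934.8 m.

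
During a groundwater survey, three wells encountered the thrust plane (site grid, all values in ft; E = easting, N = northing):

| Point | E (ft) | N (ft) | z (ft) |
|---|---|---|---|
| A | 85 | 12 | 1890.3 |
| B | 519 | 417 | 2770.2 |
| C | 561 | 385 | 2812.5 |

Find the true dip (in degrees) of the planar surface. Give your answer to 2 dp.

Let the plane be z = a·E + b·N + c.
B−A: 434a + 405b = 879.9;  C−A: 476a + 373b = 922.2.
Solving gives a = 1.46574, b = 0.60190.
Gradient magnitude |∇z| = √(a² + b²) = √(2.14838 + 0.36229) = 1.58451.
True dip = arctan(1.58451) = 57.74°, dipping toward WSW (azimuth ≈ 248°).

57.74°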